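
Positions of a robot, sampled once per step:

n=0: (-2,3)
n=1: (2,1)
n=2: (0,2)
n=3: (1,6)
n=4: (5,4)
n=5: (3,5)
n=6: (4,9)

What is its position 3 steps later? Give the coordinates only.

The moves between consecutive positions are (+4,-2), (-2,+1), (+1,+4), (+4,-2), (-2,+1), (+1,+4); they repeat the 3-cycle [(+4,-2), (-2,+1), (+1,+4)].
step 7: apply (+4,-2) → (8,7)
step 8: apply (-2,+1) → (6,8)
step 9: apply (+1,+4) → (7,12)

(7,12)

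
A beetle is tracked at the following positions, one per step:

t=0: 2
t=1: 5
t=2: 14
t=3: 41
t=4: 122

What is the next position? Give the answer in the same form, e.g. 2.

365

Consecutive displacements +3, +9, +27, +81 scale by a factor of 3 each step.
step 5: 122 + 243 → 365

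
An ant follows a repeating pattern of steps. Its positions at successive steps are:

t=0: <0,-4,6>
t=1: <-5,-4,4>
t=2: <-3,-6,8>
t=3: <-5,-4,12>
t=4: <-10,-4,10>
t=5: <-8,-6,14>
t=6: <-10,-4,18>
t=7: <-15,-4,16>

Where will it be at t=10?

Differencing gives <-5,+0,-2>, <+2,-2,+4>, <-2,+2,+4>, <-5,+0,-2>, <+2,-2,+4>, <-2,+2,+4>, <-5,+0,-2>. This is the pattern <-5,+0,-2>, <+2,-2,+4>, <-2,+2,+4> repeated.
step 8: apply <+2,-2,+4> → <-13,-6,20>
step 9: apply <-2,+2,+4> → <-15,-4,24>
step 10: apply <-5,+0,-2> → <-20,-4,22>

<-20,-4,22>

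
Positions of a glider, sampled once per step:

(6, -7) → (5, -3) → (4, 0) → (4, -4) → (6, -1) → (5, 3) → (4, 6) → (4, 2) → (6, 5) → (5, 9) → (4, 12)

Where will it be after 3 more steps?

Step-to-step displacements: (-1, +4), (-1, +3), (+0, -4), (+2, +3), (-1, +4), (-1, +3), (+0, -4), (+2, +3), (-1, +4), (-1, +3) — a repeating cycle of length 4.
step 11: apply (+0, -4) → (4, 8)
step 12: apply (+2, +3) → (6, 11)
step 13: apply (-1, +4) → (5, 15)

(5, 15)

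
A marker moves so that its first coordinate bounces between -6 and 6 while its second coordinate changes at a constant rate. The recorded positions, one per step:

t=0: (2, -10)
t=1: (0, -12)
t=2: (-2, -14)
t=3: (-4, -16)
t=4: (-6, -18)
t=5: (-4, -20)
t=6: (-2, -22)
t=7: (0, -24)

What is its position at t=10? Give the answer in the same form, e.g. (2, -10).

The first coordinate travels 2 per step and bounces off the walls at -6 and 6.
  step 8: 0 → 2
  step 9: 2 → 4
  step 10: 4 → 6
The second coordinate changes by -2 each step: at step 10 it is -30.

(6, -30)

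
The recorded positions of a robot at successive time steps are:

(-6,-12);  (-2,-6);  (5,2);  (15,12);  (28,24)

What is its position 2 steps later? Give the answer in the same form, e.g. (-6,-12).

Taking differences between consecutive positions: (+4,+6), (+7,+8), (+10,+10), (+13,+12). These grow by (+3,+2) each step.
step 5: (28,24) + (+16,+14) → (44,38)
step 6: (44,38) + (+19,+16) → (63,54)

(63,54)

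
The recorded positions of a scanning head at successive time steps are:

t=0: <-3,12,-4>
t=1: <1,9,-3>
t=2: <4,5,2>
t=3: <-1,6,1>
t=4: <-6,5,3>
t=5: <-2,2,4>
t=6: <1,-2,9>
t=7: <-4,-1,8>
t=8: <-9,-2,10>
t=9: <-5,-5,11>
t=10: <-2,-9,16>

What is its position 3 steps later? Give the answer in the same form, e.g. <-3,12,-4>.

<-8,-12,18>

Differencing gives <+4,-3,+1>, <+3,-4,+5>, <-5,+1,-1>, <-5,-1,+2>, <+4,-3,+1>, <+3,-4,+5>, <-5,+1,-1>, <-5,-1,+2>, <+4,-3,+1>, <+3,-4,+5>. This is the pattern <+4,-3,+1>, <+3,-4,+5>, <-5,+1,-1>, <-5,-1,+2> repeated.
step 11: apply <-5,+1,-1> → <-7,-8,15>
step 12: apply <-5,-1,+2> → <-12,-9,17>
step 13: apply <+4,-3,+1> → <-8,-12,18>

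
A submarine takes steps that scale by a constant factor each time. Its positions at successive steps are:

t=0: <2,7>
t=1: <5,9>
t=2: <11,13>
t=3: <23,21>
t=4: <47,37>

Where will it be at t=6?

Consecutive displacements <+3,+2>, <+6,+4>, <+12,+8>, <+24,+16> scale by a factor of 2 each step.
step 5: <47,37> + <+48,+32> → <95,69>
step 6: <95,69> + <+96,+64> → <191,133>

<191,133>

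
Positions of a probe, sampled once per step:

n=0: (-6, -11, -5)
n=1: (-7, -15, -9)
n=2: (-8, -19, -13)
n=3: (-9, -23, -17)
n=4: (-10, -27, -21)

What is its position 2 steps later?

(-12, -35, -29)

Each step adds (-1, -4, -4) to the position.
step 5: (-10, -27, -21) + (-1, -4, -4) → (-11, -31, -25)
step 6: (-11, -31, -25) + (-1, -4, -4) → (-12, -35, -29)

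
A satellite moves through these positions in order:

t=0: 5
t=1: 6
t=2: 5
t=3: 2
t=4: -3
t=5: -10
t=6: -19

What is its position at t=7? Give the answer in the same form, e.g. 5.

-30

Successive displacements: +1, -1, -3, -5, -7, -9 — each changes by -2.
step 7: -19 − 11 → -30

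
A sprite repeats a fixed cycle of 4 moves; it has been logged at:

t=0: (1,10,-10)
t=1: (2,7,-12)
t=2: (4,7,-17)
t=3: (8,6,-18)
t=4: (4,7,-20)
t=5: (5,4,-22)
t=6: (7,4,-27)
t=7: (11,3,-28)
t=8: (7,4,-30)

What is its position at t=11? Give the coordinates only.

Differencing gives (+1,-3,-2), (+2,+0,-5), (+4,-1,-1), (-4,+1,-2), (+1,-3,-2), (+2,+0,-5), (+4,-1,-1), (-4,+1,-2). This is the pattern (+1,-3,-2), (+2,+0,-5), (+4,-1,-1), (-4,+1,-2) repeated.
step 9: apply (+1,-3,-2) → (8,1,-32)
step 10: apply (+2,+0,-5) → (10,1,-37)
step 11: apply (+4,-1,-1) → (14,0,-38)

(14,0,-38)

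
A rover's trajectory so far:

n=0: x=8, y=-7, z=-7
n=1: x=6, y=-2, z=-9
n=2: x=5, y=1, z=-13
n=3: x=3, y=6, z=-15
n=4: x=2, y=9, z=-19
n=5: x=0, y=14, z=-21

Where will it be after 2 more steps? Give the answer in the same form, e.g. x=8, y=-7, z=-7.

Step-to-step displacements: (-2,+5,-2), (-1,+3,-4), (-2,+5,-2), (-1,+3,-4), (-2,+5,-2) — a repeating cycle of length 2.
step 6: apply (-1,+3,-4) → x=-1, y=17, z=-25
step 7: apply (-2,+5,-2) → x=-3, y=22, z=-27

x=-3, y=22, z=-27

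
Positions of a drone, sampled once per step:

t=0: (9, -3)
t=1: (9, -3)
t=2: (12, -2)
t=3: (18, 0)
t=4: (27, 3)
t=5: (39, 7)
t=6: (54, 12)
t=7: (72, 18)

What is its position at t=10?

First differences are (+0, +0), (+3, +1), (+6, +2), (+9, +3), (+12, +4), (+15, +5), (+18, +6); their common second difference is (+3, +1) (constant acceleration).
step 8: (72, 18) + (+21, +7) → (93, 25)
step 9: (93, 25) + (+24, +8) → (117, 33)
step 10: (117, 33) + (+27, +9) → (144, 42)

(144, 42)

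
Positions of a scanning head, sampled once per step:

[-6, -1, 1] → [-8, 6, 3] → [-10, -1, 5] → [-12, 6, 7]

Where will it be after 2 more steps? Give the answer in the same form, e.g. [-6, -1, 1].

[-16, 6, 11]

The first coordinate changes by -2 each step, so at step 5 it is -6 + 5·(-2) = -16.
The second coordinate repeats the cycle [-1, 6] with period 2; step 5 mod 2 = 1, giving 6.
The third coordinate changes by +2 each step, so at step 5 it is 1 + 5·(2) = 11.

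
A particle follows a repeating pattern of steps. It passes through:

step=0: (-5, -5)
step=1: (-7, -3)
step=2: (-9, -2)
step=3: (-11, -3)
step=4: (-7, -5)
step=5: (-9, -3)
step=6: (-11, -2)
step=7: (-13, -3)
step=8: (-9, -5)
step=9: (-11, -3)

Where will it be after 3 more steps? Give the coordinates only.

(-11, -5)

The moves between consecutive positions are (-2, +2), (-2, +1), (-2, -1), (+4, -2), (-2, +2), (-2, +1), (-2, -1), (+4, -2), (-2, +2); they repeat the 4-cycle [(-2, +2), (-2, +1), (-2, -1), (+4, -2)].
step 10: apply (-2, +1) → (-13, -2)
step 11: apply (-2, -1) → (-15, -3)
step 12: apply (+4, -2) → (-11, -5)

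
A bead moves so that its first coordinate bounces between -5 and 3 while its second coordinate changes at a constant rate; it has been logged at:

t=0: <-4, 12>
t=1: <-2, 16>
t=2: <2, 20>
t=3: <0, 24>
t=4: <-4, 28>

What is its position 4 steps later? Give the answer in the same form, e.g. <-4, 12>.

<-4, 44>

The first coordinate travels 4 per step and bounces off the walls at -5 and 3.
  step 5: -4 → -2
  step 6: -2 → 2
  step 7: 2 → 0
  step 8: 0 → -4
The second coordinate changes by +4 each step: at step 8 it is 44.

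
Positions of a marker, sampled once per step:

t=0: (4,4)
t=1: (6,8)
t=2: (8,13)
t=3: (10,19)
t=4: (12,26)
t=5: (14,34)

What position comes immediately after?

First differences are (+2,+4), (+2,+5), (+2,+6), (+2,+7), (+2,+8); their common second difference is (+0,+1) (constant acceleration).
step 6: (14,34) + (+2,+9) → (16,43)

(16,43)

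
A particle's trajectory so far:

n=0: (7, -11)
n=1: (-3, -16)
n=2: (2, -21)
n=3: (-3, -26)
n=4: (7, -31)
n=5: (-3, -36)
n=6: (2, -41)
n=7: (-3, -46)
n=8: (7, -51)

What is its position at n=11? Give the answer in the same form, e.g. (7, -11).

The first coordinate repeats the cycle [7, -3, 2, -3] with period 4; step 11 mod 4 = 3, giving -3.
The second coordinate changes by -5 each step, so at step 11 it is -11 + 11·(-5) = -66.

(-3, -66)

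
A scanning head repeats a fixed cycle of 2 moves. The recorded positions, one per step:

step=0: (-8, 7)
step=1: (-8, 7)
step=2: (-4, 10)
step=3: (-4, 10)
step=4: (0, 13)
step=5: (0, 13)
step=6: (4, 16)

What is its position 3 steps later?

(8, 19)

The moves between consecutive positions are (+0, +0), (+4, +3), (+0, +0), (+4, +3), (+0, +0), (+4, +3); they repeat the 2-cycle [(+0, +0), (+4, +3)].
step 7: apply (+0, +0) → (4, 16)
step 8: apply (+4, +3) → (8, 19)
step 9: apply (+0, +0) → (8, 19)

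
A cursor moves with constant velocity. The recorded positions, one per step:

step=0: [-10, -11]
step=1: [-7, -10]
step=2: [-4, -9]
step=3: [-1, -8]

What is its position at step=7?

Each step adds [+3, +1] to the position.
step 4: [-1, -8] + [+3, +1] → [2, -7]
step 5: [2, -7] + [+3, +1] → [5, -6]
step 6: [5, -6] + [+3, +1] → [8, -5]
step 7: [8, -5] + [+3, +1] → [11, -4]

[11, -4]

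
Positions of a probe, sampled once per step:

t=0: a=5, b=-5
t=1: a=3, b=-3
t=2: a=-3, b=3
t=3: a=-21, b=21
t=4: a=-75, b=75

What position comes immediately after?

The jumps are (-2, +2), (-6, +6), (-18, +18), (-54, +54) — a geometric progression with ratio 3.
step 5: a=-75, b=75 + (-162, +162) → a=-237, b=237

a=-237, b=237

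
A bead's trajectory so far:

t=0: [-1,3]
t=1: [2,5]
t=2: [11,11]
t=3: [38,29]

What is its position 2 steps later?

Step-to-step displacements: [+3,+2], [+9,+6], [+27,+18]; each is 3× the previous.
step 4: [38,29] + [+81,+54] → [119,83]
step 5: [119,83] + [+243,+162] → [362,245]

[362,245]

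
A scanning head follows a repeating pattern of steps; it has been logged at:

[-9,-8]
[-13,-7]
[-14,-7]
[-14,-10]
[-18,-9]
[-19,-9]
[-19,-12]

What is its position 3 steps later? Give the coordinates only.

The moves between consecutive positions are [-4,+1], [-1,+0], [+0,-3], [-4,+1], [-1,+0], [+0,-3]; they repeat the 3-cycle [[-4,+1], [-1,+0], [+0,-3]].
step 7: apply [-4,+1] → [-23,-11]
step 8: apply [-1,+0] → [-24,-11]
step 9: apply [+0,-3] → [-24,-14]

[-24,-14]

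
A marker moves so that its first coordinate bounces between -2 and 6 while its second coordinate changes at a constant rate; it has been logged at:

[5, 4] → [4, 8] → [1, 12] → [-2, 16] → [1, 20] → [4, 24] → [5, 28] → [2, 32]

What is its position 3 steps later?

The first coordinate reflects between -2 and 6, moving 3 per step.
  step 8: 2 → -1
  step 9: -1 → 0
  step 10: 0 → 3
The second coordinate changes by +4 each step: at step 10 it is 44.

[3, 44]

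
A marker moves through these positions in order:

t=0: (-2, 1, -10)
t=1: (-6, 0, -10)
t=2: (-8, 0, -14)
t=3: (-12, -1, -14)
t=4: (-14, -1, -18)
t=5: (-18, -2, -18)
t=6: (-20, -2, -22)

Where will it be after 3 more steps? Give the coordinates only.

(-30, -4, -26)

Step-to-step displacements: (-4, -1, +0), (-2, +0, -4), (-4, -1, +0), (-2, +0, -4), (-4, -1, +0), (-2, +0, -4) — a repeating cycle of length 2.
step 7: apply (-4, -1, +0) → (-24, -3, -22)
step 8: apply (-2, +0, -4) → (-26, -3, -26)
step 9: apply (-4, -1, +0) → (-30, -4, -26)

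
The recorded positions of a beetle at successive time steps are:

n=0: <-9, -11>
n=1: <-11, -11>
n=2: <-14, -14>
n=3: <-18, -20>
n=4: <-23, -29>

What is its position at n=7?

<-44, -74>

First differences are <-2, +0>, <-3, -3>, <-4, -6>, <-5, -9>; their common second difference is <-1, -3> (constant acceleration).
step 5: <-23, -29> + <-6, -12> → <-29, -41>
step 6: <-29, -41> + <-7, -15> → <-36, -56>
step 7: <-36, -56> + <-8, -18> → <-44, -74>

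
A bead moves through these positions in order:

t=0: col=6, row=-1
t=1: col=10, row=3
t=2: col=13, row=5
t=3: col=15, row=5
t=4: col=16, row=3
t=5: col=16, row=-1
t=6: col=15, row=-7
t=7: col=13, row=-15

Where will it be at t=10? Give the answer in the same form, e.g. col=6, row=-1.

First differences are (+4, +4), (+3, +2), (+2, +0), (+1, -2), (+0, -4), (-1, -6), (-2, -8); their common second difference is (-1, -2) (constant acceleration).
step 8: col=13, row=-15 + (-3, -10) → col=10, row=-25
step 9: col=10, row=-25 + (-4, -12) → col=6, row=-37
step 10: col=6, row=-37 + (-5, -14) → col=1, row=-51

col=1, row=-51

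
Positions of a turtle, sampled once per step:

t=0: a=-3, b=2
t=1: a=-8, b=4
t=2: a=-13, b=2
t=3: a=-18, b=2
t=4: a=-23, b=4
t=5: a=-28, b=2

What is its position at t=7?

a=-38, b=4

A: linear, -5 per step → -38 at step 7.
B: cycles through 2, 4, 2 every 3 steps. Step 7 lands at position 1 of the cycle → 4.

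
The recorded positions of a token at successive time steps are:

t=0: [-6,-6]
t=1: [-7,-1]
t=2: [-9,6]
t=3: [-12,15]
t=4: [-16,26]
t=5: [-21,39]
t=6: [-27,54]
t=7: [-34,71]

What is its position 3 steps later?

Taking differences between consecutive positions: [-1,+5], [-2,+7], [-3,+9], [-4,+11], [-5,+13], [-6,+15], [-7,+17]. These grow by [-1,+2] each step.
step 8: [-34,71] + [-8,+19] → [-42,90]
step 9: [-42,90] + [-9,+21] → [-51,111]
step 10: [-51,111] + [-10,+23] → [-61,134]

[-61,134]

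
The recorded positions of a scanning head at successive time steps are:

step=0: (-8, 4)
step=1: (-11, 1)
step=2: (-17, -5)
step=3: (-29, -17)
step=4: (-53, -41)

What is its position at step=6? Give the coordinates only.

Consecutive displacements (-3, -3), (-6, -6), (-12, -12), (-24, -24) scale by a factor of 2 each step.
step 5: (-53, -41) + (-48, -48) → (-101, -89)
step 6: (-101, -89) + (-96, -96) → (-197, -185)

(-197, -185)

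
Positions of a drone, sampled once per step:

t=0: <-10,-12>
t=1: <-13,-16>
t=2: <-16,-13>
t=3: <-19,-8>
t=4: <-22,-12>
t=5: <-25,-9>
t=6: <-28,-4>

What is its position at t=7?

<-31,-8>

Step-to-step displacements: <-3,-4>, <-3,+3>, <-3,+5>, <-3,-4>, <-3,+3>, <-3,+5> — a repeating cycle of length 3.
step 7: apply <-3,-4> → <-31,-8>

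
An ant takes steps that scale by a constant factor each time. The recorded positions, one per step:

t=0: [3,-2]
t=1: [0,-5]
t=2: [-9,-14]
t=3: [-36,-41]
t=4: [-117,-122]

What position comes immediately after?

[-360,-365]

Consecutive displacements [-3,-3], [-9,-9], [-27,-27], [-81,-81] scale by a factor of 3 each step.
step 5: [-117,-122] + [-243,-243] → [-360,-365]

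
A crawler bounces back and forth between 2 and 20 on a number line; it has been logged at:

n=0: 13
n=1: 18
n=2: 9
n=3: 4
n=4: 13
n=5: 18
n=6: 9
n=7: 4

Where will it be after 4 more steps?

4

The value travels 9 per step and bounces off the walls at 2 and 20.
  step 8: 4 → 13
  step 9: 13 → 18
  step 10: 18 → 9
  step 11: 9 → 4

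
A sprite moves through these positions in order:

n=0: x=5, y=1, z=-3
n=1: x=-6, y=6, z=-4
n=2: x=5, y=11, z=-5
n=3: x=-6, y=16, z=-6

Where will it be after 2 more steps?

The x coordinate repeats the cycle [5, -6] with period 2; step 5 mod 2 = 1, giving -6.
The y coordinate changes by +5 each step, so at step 5 it is 1 + 5·(5) = 26.
The z coordinate changes by -1 each step, so at step 5 it is -3 + 5·(-1) = -8.

x=-6, y=26, z=-8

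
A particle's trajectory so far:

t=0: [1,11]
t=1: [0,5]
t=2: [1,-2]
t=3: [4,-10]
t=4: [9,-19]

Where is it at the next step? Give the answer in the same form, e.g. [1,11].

[16,-29]

Successive displacements: [-1,-6], [+1,-7], [+3,-8], [+5,-9] — each changes by [+2,-1].
step 5: [9,-19] + [+7,-10] → [16,-29]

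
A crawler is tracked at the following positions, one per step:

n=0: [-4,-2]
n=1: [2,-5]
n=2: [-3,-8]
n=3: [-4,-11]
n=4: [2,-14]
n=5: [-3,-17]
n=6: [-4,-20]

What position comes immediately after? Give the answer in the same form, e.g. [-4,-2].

[2,-23]

The first coordinate repeats the cycle [-4, 2, -3] with period 3; step 7 mod 3 = 1, giving 2.
The second coordinate changes by -3 each step, so at step 7 it is -2 + 7·(-3) = -23.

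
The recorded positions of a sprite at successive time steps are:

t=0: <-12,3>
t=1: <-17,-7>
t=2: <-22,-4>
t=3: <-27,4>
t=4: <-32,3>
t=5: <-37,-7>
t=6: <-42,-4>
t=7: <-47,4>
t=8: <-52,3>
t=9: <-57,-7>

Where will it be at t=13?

First: linear, -5 per step → -77 at step 13.
Second: cycles through 3, -7, -4, 4 every 4 steps. Step 13 lands at position 1 of the cycle → -7.

<-77,-7>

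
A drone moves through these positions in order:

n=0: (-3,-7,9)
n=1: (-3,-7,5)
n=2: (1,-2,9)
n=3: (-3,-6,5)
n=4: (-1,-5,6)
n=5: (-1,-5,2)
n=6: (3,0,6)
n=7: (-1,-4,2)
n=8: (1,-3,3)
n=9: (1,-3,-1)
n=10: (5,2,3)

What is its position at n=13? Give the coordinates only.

Differencing gives (+0,+0,-4), (+4,+5,+4), (-4,-4,-4), (+2,+1,+1), (+0,+0,-4), (+4,+5,+4), (-4,-4,-4), (+2,+1,+1), (+0,+0,-4), (+4,+5,+4). This is the pattern (+0,+0,-4), (+4,+5,+4), (-4,-4,-4), (+2,+1,+1) repeated.
step 11: apply (-4,-4,-4) → (1,-2,-1)
step 12: apply (+2,+1,+1) → (3,-1,0)
step 13: apply (+0,+0,-4) → (3,-1,-4)

(3,-1,-4)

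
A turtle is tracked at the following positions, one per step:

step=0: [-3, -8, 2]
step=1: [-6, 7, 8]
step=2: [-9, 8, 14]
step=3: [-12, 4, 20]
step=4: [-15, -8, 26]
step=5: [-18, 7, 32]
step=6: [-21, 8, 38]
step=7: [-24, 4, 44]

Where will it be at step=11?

First: linear, -3 per step → -36 at step 11.
Second: cycles through -8, 7, 8, 4 every 4 steps. Step 11 lands at position 3 of the cycle → 4.
Third: linear, +6 per step → 68 at step 11.

[-36, 4, 68]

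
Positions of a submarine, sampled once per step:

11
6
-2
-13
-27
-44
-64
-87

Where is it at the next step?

Taking differences between consecutive positions: -5, -8, -11, -14, -17, -20, -23. These grow by -3 each step.
step 8: -87 − 26 → -113

-113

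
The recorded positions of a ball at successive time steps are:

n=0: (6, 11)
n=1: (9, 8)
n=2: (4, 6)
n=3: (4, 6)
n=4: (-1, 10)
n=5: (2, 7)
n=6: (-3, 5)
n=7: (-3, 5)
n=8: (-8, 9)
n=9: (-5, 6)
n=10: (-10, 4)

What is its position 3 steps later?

(-12, 5)

Differencing gives (+3, -3), (-5, -2), (+0, +0), (-5, +4), (+3, -3), (-5, -2), (+0, +0), (-5, +4), (+3, -3), (-5, -2). This is the pattern (+3, -3), (-5, -2), (+0, +0), (-5, +4) repeated.
step 11: apply (+0, +0) → (-10, 4)
step 12: apply (-5, +4) → (-15, 8)
step 13: apply (+3, -3) → (-12, 5)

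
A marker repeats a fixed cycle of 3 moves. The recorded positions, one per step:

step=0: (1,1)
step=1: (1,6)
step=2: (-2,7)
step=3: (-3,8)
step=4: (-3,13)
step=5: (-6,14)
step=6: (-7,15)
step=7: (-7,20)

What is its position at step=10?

(-11,27)

Differencing gives (+0,+5), (-3,+1), (-1,+1), (+0,+5), (-3,+1), (-1,+1), (+0,+5). This is the pattern (+0,+5), (-3,+1), (-1,+1) repeated.
step 8: apply (-3,+1) → (-10,21)
step 9: apply (-1,+1) → (-11,22)
step 10: apply (+0,+5) → (-11,27)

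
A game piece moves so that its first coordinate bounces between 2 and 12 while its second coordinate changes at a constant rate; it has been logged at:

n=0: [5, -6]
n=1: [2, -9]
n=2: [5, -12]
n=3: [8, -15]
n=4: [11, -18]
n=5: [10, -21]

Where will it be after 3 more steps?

[3, -30]

The first coordinate travels 3 per step and bounces off the walls at 2 and 12.
  step 6: 10 → 7
  step 7: 7 → 4
  step 8: 4 → 3
The second coordinate changes by -3 each step: at step 8 it is -30.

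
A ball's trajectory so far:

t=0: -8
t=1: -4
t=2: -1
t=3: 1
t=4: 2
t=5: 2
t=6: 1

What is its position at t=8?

-4

Taking differences between consecutive positions: +4, +3, +2, +1, +0, -1. These grow by -1 each step.
step 7: 1 − 2 → -1
step 8: -1 − 3 → -4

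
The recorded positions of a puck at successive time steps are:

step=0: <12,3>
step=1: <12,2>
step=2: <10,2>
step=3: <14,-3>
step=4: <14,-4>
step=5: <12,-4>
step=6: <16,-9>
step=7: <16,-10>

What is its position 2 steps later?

Step-to-step displacements: <+0,-1>, <-2,+0>, <+4,-5>, <+0,-1>, <-2,+0>, <+4,-5>, <+0,-1> — a repeating cycle of length 3.
step 8: apply <-2,+0> → <14,-10>
step 9: apply <+4,-5> → <18,-15>

<18,-15>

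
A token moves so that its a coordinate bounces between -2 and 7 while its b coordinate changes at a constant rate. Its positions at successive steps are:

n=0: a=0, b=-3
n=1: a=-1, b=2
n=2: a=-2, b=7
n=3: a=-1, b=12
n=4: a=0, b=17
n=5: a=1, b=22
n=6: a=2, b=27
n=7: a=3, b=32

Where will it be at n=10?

a=6, b=47

The a coordinate reflects between -2 and 7, moving 1 per step.
  step 8: 3 → 4
  step 9: 4 → 5
  step 10: 5 → 6
The b coordinate changes by +5 each step: at step 10 it is 47.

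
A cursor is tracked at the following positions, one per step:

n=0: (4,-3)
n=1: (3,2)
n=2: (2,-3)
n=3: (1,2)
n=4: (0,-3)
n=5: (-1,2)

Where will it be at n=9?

The first coordinate changes by -1 each step, so at step 9 it is 4 + 9·(-1) = -5.
The second coordinate repeats the cycle [-3, 2] with period 2; step 9 mod 2 = 1, giving 2.

(-5,2)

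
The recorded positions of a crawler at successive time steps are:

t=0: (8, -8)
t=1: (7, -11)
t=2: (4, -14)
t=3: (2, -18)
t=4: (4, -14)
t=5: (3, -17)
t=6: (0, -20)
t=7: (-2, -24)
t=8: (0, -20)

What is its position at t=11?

Differencing gives (-1, -3), (-3, -3), (-2, -4), (+2, +4), (-1, -3), (-3, -3), (-2, -4), (+2, +4). This is the pattern (-1, -3), (-3, -3), (-2, -4), (+2, +4) repeated.
step 9: apply (-1, -3) → (-1, -23)
step 10: apply (-3, -3) → (-4, -26)
step 11: apply (-2, -4) → (-6, -30)

(-6, -30)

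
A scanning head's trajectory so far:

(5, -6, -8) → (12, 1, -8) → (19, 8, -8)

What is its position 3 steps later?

(40, 29, -8)

Constant displacement of (+7, +7, +0) per step.
step 3: (19, 8, -8) + (+7, +7, +0) → (26, 15, -8)
step 4: (26, 15, -8) + (+7, +7, +0) → (33, 22, -8)
step 5: (33, 22, -8) + (+7, +7, +0) → (40, 29, -8)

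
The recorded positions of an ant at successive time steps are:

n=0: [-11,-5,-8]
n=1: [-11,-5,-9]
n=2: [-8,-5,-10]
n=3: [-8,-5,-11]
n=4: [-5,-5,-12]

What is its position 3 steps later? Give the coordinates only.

Differencing gives [+0,+0,-1], [+3,+0,-1], [+0,+0,-1], [+3,+0,-1]. This is the pattern [+0,+0,-1], [+3,+0,-1] repeated.
step 5: apply [+0,+0,-1] → [-5,-5,-13]
step 6: apply [+3,+0,-1] → [-2,-5,-14]
step 7: apply [+0,+0,-1] → [-2,-5,-15]

[-2,-5,-15]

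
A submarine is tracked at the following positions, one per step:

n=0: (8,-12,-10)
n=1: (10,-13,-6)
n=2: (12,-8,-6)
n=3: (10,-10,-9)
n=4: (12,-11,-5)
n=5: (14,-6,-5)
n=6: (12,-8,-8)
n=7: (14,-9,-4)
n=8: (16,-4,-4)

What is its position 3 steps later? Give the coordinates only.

Step-to-step displacements: (+2,-1,+4), (+2,+5,+0), (-2,-2,-3), (+2,-1,+4), (+2,+5,+0), (-2,-2,-3), (+2,-1,+4), (+2,+5,+0) — a repeating cycle of length 3.
step 9: apply (-2,-2,-3) → (14,-6,-7)
step 10: apply (+2,-1,+4) → (16,-7,-3)
step 11: apply (+2,+5,+0) → (18,-2,-3)

(18,-2,-3)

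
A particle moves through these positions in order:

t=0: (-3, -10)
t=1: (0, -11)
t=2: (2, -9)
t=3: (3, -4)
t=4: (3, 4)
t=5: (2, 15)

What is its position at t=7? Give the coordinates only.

(-3, 46)

Taking differences between consecutive positions: (+3, -1), (+2, +2), (+1, +5), (+0, +8), (-1, +11). These grow by (-1, +3) each step.
step 6: (2, 15) + (-2, +14) → (0, 29)
step 7: (0, 29) + (-3, +17) → (-3, 46)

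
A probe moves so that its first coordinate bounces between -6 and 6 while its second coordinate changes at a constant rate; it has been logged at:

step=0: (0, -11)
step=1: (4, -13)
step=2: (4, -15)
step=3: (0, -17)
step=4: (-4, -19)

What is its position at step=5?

The first coordinate travels 4 per step and bounces off the walls at -6 and 6.
  step 5: -4 → -4
The second coordinate changes by -2 each step: at step 5 it is -21.

(-4, -21)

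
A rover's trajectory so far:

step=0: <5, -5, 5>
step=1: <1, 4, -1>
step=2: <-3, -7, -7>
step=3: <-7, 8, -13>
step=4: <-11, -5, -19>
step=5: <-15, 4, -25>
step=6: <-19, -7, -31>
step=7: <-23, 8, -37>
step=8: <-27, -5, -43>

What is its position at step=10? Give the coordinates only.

The first coordinate changes by -4 each step, so at step 10 it is 5 + 10·(-4) = -35.
The second coordinate repeats the cycle [-5, 4, -7, 8] with period 4; step 10 mod 4 = 2, giving -7.
The third coordinate changes by -6 each step, so at step 10 it is 5 + 10·(-6) = -55.

<-35, -7, -55>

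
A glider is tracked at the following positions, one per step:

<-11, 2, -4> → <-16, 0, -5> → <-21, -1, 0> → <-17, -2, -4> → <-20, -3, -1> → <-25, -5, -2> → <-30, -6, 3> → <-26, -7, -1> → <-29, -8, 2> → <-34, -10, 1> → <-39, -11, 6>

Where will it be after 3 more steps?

<-43, -15, 4>

The moves between consecutive positions are <-5, -2, -1>, <-5, -1, +5>, <+4, -1, -4>, <-3, -1, +3>, <-5, -2, -1>, <-5, -1, +5>, <+4, -1, -4>, <-3, -1, +3>, <-5, -2, -1>, <-5, -1, +5>; they repeat the 4-cycle [<-5, -2, -1>, <-5, -1, +5>, <+4, -1, -4>, <-3, -1, +3>].
step 11: apply <+4, -1, -4> → <-35, -12, 2>
step 12: apply <-3, -1, +3> → <-38, -13, 5>
step 13: apply <-5, -2, -1> → <-43, -15, 4>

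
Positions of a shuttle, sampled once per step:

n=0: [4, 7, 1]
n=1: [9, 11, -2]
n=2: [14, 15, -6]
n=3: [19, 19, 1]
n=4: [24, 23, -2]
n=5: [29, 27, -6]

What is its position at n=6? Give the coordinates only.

First: linear, +5 per step → 34 at step 6.
Second: linear, +4 per step → 31 at step 6.
Third: cycles through 1, -2, -6 every 3 steps. Step 6 lands at position 0 of the cycle → 1.

[34, 31, 1]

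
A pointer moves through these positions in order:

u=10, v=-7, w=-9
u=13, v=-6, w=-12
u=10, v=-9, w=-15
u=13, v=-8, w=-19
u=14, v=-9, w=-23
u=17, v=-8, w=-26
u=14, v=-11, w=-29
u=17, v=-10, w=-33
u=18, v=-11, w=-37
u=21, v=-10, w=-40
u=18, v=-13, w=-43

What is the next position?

u=21, v=-12, w=-47

Differencing gives (+3, +1, -3), (-3, -3, -3), (+3, +1, -4), (+1, -1, -4), (+3, +1, -3), (-3, -3, -3), (+3, +1, -4), (+1, -1, -4), (+3, +1, -3), (-3, -3, -3). This is the pattern (+3, +1, -3), (-3, -3, -3), (+3, +1, -4), (+1, -1, -4) repeated.
step 11: apply (+3, +1, -4) → u=21, v=-12, w=-47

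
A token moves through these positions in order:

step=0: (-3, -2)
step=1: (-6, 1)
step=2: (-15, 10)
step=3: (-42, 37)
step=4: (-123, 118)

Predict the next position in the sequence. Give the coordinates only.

(-366, 361)

The jumps are (-3, +3), (-9, +9), (-27, +27), (-81, +81) — a geometric progression with ratio 3.
step 5: (-123, 118) + (-243, +243) → (-366, 361)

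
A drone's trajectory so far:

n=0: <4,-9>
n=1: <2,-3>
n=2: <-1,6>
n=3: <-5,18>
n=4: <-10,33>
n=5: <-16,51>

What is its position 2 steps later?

Taking differences between consecutive positions: <-2,+6>, <-3,+9>, <-4,+12>, <-5,+15>, <-6,+18>. These grow by <-1,+3> each step.
step 6: <-16,51> + <-7,+21> → <-23,72>
step 7: <-23,72> + <-8,+24> → <-31,96>

<-31,96>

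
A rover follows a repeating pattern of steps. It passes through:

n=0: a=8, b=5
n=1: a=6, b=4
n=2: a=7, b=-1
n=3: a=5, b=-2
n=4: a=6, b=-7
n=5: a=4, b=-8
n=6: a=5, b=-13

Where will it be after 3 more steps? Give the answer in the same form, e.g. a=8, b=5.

a=2, b=-20

Step-to-step displacements: (-2,-1), (+1,-5), (-2,-1), (+1,-5), (-2,-1), (+1,-5) — a repeating cycle of length 2.
step 7: apply (-2,-1) → a=3, b=-14
step 8: apply (+1,-5) → a=4, b=-19
step 9: apply (-2,-1) → a=2, b=-20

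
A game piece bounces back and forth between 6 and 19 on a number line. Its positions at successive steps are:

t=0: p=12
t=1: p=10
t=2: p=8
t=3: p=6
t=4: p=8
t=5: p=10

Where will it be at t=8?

The value reflects between 6 and 19, moving 2 per step.
  step 6: 10 → 12
  step 7: 12 → 14
  step 8: 14 → 16

p=16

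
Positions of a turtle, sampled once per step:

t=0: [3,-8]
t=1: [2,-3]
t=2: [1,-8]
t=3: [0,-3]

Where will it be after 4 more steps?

[-4,-3]

The first coordinate changes by -1 each step, so at step 7 it is 3 + 7·(-1) = -4.
The second coordinate repeats the cycle [-8, -3] with period 2; step 7 mod 2 = 1, giving -3.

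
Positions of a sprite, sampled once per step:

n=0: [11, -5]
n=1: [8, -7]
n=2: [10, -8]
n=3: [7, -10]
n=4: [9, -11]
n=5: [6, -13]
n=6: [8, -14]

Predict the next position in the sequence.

Differencing gives [-3, -2], [+2, -1], [-3, -2], [+2, -1], [-3, -2], [+2, -1]. This is the pattern [-3, -2], [+2, -1] repeated.
step 7: apply [-3, -2] → [5, -16]

[5, -16]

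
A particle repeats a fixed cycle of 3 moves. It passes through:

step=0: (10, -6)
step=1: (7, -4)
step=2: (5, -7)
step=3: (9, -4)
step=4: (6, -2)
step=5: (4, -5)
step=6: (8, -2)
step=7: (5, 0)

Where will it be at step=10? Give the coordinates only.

Differencing gives (-3, +2), (-2, -3), (+4, +3), (-3, +2), (-2, -3), (+4, +3), (-3, +2). This is the pattern (-3, +2), (-2, -3), (+4, +3) repeated.
step 8: apply (-2, -3) → (3, -3)
step 9: apply (+4, +3) → (7, 0)
step 10: apply (-3, +2) → (4, 2)

(4, 2)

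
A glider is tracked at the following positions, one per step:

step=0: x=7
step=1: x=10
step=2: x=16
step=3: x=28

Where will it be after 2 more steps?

x=100

Step-to-step displacements: +3, +6, +12; each is 2× the previous.
step 4: 28 + 24 → x=52
step 5: 52 + 48 → x=100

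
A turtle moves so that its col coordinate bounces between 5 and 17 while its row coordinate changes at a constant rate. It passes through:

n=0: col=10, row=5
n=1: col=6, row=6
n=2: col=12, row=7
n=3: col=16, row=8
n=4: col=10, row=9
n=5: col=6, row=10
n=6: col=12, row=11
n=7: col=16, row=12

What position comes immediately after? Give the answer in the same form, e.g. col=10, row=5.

col=10, row=13

The col coordinate travels 6 per step and bounces off the walls at 5 and 17.
  step 8: 16 → 10
The row coordinate changes by +1 each step: at step 8 it is 13.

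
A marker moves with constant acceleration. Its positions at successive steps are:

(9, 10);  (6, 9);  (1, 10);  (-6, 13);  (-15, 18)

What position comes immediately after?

First differences are (-3, -1), (-5, +1), (-7, +3), (-9, +5); their common second difference is (-2, +2) (constant acceleration).
step 5: (-15, 18) + (-11, +7) → (-26, 25)

(-26, 25)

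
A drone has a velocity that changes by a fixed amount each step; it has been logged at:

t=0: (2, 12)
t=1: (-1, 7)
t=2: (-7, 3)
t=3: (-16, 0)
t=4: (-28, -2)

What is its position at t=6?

Successive displacements: (-3, -5), (-6, -4), (-9, -3), (-12, -2) — each changes by (-3, +1).
step 5: (-28, -2) + (-15, -1) → (-43, -3)
step 6: (-43, -3) + (-18, +0) → (-61, -3)

(-61, -3)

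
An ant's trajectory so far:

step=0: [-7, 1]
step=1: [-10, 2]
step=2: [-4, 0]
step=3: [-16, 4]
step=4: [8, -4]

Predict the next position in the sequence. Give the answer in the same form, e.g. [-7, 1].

Consecutive displacements [-3, +1], [+6, -2], [-12, +4], [+24, -8] scale by a factor of -2 each step.
step 5: [8, -4] + [-48, +16] → [-40, 12]

[-40, 12]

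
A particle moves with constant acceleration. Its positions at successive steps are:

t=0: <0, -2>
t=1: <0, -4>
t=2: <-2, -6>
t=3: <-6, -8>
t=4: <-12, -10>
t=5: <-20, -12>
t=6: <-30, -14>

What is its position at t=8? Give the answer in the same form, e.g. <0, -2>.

<-56, -18>

Taking differences between consecutive positions: <+0, -2>, <-2, -2>, <-4, -2>, <-6, -2>, <-8, -2>, <-10, -2>. These grow by <-2, +0> each step.
step 7: <-30, -14> + <-12, -2> → <-42, -16>
step 8: <-42, -16> + <-14, -2> → <-56, -18>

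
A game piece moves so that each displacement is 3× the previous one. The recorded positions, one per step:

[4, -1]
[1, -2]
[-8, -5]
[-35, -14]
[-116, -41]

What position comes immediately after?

[-359, -122]

Step-to-step displacements: [-3, -1], [-9, -3], [-27, -9], [-81, -27]; each is 3× the previous.
step 5: [-116, -41] + [-243, -81] → [-359, -122]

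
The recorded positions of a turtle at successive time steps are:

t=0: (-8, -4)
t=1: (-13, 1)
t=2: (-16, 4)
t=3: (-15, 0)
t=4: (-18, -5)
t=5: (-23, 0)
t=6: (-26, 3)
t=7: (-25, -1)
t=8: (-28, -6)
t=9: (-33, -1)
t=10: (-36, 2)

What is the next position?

(-35, -2)

Differencing gives (-5, +5), (-3, +3), (+1, -4), (-3, -5), (-5, +5), (-3, +3), (+1, -4), (-3, -5), (-5, +5), (-3, +3). This is the pattern (-5, +5), (-3, +3), (+1, -4), (-3, -5) repeated.
step 11: apply (+1, -4) → (-35, -2)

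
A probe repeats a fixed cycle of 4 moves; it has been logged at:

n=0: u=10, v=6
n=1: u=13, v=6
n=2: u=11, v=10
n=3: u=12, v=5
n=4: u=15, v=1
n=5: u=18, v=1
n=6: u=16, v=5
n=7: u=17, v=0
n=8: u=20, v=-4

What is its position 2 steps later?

u=21, v=0

Step-to-step displacements: (+3, +0), (-2, +4), (+1, -5), (+3, -4), (+3, +0), (-2, +4), (+1, -5), (+3, -4) — a repeating cycle of length 4.
step 9: apply (+3, +0) → u=23, v=-4
step 10: apply (-2, +4) → u=21, v=0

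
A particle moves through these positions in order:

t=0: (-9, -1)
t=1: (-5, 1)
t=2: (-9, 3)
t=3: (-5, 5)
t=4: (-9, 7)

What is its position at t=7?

(-5, 13)

The first coordinate repeats the cycle [-9, -5] with period 2; step 7 mod 2 = 1, giving -5.
The second coordinate changes by +2 each step, so at step 7 it is -1 + 7·(2) = 13.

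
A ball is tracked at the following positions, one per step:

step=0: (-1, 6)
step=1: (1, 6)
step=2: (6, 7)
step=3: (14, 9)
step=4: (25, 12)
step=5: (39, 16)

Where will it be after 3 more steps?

Successive displacements: (+2, +0), (+5, +1), (+8, +2), (+11, +3), (+14, +4) — each changes by (+3, +1).
step 6: (39, 16) + (+17, +5) → (56, 21)
step 7: (56, 21) + (+20, +6) → (76, 27)
step 8: (76, 27) + (+23, +7) → (99, 34)

(99, 34)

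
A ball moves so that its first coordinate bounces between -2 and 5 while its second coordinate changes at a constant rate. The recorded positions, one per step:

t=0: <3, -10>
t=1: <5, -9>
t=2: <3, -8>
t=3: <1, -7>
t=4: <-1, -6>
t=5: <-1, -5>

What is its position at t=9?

The first coordinate reflects between -2 and 5, moving 2 per step.
  step 6: -1 → 1
  step 7: 1 → 3
  step 8: 3 → 5
  step 9: 5 → 3
The second coordinate changes by +1 each step: at step 9 it is -1.

<3, -1>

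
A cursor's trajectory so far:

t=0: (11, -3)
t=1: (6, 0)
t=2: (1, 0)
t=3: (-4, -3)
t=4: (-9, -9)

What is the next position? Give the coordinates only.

(-14, -18)

Taking differences between consecutive positions: (-5, +3), (-5, +0), (-5, -3), (-5, -6). These grow by (+0, -3) each step.
step 5: (-9, -9) + (-5, -9) → (-14, -18)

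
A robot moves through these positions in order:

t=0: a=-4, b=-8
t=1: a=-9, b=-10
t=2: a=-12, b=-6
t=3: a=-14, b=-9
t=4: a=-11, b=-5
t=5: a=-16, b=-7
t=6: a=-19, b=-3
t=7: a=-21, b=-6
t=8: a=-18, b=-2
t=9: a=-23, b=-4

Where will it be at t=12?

Step-to-step displacements: (-5, -2), (-3, +4), (-2, -3), (+3, +4), (-5, -2), (-3, +4), (-2, -3), (+3, +4), (-5, -2) — a repeating cycle of length 4.
step 10: apply (-3, +4) → a=-26, b=0
step 11: apply (-2, -3) → a=-28, b=-3
step 12: apply (+3, +4) → a=-25, b=1

a=-25, b=1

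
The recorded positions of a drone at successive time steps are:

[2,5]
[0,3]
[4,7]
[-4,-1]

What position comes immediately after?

[12,15]

Consecutive displacements [-2,-2], [+4,+4], [-8,-8] scale by a factor of -2 each step.
step 4: [-4,-1] + [+16,+16] → [12,15]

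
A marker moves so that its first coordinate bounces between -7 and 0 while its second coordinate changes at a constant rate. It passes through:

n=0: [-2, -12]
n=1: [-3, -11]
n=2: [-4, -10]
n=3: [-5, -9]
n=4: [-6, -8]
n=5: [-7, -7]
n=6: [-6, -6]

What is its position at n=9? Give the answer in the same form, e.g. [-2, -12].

[-3, -3]

The first coordinate reflects between -7 and 0, moving 1 per step.
  step 7: -6 → -5
  step 8: -5 → -4
  step 9: -4 → -3
The second coordinate changes by +1 each step: at step 9 it is -3.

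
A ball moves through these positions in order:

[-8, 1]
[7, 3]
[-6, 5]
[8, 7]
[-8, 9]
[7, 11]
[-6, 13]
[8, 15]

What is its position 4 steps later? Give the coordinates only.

[8, 23]

First: cycles through -8, 7, -6, 8 every 4 steps. Step 11 lands at position 3 of the cycle → 8.
Second: linear, +2 per step → 23 at step 11.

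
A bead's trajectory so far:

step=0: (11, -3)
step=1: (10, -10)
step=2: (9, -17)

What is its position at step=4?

The position changes by (-1, -7) every step.
step 3: (9, -17) + (-1, -7) → (8, -24)
step 4: (8, -24) + (-1, -7) → (7, -31)

(7, -31)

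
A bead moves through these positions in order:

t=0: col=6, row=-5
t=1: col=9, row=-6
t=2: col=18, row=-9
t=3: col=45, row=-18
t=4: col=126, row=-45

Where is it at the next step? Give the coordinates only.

col=369, row=-126

Consecutive displacements (+3,-1), (+9,-3), (+27,-9), (+81,-27) scale by a factor of 3 each step.
step 5: col=126, row=-45 + (+243,-81) → col=369, row=-126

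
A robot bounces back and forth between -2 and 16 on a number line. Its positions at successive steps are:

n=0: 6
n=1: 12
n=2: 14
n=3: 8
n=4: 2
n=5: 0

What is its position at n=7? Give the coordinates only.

12

The value reflects between -2 and 16, moving 6 per step.
  step 6: 0 → 6
  step 7: 6 → 12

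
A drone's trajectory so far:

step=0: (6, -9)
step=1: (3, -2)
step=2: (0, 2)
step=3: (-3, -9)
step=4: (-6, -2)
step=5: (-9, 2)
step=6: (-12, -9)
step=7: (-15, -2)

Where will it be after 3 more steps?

First: linear, -3 per step → -24 at step 10.
Second: cycles through -9, -2, 2 every 3 steps. Step 10 lands at position 1 of the cycle → -2.

(-24, -2)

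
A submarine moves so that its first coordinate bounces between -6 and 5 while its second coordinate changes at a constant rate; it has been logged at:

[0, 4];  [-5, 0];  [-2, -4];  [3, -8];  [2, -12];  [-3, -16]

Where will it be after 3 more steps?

[4, -28]

The first coordinate reflects between -6 and 5, moving 5 per step.
  step 6: -3 → -4
  step 7: -4 → 1
  step 8: 1 → 4
The second coordinate changes by -4 each step: at step 8 it is -28.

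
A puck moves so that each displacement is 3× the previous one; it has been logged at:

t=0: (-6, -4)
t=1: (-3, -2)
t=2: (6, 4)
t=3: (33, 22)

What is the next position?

Consecutive displacements (+3, +2), (+9, +6), (+27, +18) scale by a factor of 3 each step.
step 4: (33, 22) + (+81, +54) → (114, 76)

(114, 76)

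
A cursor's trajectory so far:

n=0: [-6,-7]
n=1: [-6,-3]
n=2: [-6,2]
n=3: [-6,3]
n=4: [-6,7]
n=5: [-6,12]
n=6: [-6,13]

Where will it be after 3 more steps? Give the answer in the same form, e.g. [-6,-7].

[-6,23]

Step-to-step displacements: [+0,+4], [+0,+5], [+0,+1], [+0,+4], [+0,+5], [+0,+1] — a repeating cycle of length 3.
step 7: apply [+0,+4] → [-6,17]
step 8: apply [+0,+5] → [-6,22]
step 9: apply [+0,+1] → [-6,23]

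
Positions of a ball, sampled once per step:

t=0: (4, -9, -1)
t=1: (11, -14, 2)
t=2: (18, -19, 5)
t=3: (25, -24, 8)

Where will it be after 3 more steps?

(46, -39, 17)

Constant displacement of (+7, -5, +3) per step.
step 4: (25, -24, 8) + (+7, -5, +3) → (32, -29, 11)
step 5: (32, -29, 11) + (+7, -5, +3) → (39, -34, 14)
step 6: (39, -34, 14) + (+7, -5, +3) → (46, -39, 17)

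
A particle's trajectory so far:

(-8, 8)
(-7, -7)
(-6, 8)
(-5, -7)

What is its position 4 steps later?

(-1, -7)

First: linear, +1 per step → -1 at step 7.
Second: cycles through 8, -7 every 2 steps. Step 7 lands at position 1 of the cycle → -7.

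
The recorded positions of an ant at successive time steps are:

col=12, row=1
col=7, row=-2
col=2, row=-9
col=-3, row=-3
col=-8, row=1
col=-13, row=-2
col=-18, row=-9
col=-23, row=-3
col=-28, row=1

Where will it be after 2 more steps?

The col coordinate changes by -5 each step, so at step 10 it is 12 + 10·(-5) = -38.
The row coordinate repeats the cycle [1, -2, -9, -3] with period 4; step 10 mod 4 = 2, giving -9.

col=-38, row=-9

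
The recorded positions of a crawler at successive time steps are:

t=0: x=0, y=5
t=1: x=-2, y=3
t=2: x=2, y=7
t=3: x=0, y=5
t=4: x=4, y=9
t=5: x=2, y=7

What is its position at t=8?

Step-to-step displacements: (-2,-2), (+4,+4), (-2,-2), (+4,+4), (-2,-2) — a repeating cycle of length 2.
step 6: apply (+4,+4) → x=6, y=11
step 7: apply (-2,-2) → x=4, y=9
step 8: apply (+4,+4) → x=8, y=13

x=8, y=13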